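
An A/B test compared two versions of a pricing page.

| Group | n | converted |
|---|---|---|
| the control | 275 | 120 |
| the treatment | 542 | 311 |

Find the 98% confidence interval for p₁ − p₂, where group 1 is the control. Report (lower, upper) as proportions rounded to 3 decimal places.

p̂₁ = 120/275 = 0.4364 and p̂₂ = 311/542 = 0.5738.
SE₁ = √(p̂₁(1−p̂₁)/n₁) = √(0.4364·0.5636/275) = 0.02991; SE₂ = √(0.5738·0.4262/542) = 0.02124.
Independent samples: SE of the difference = √(SE₁² + SE₂²) = √(0.0008946081 + 0.0004511376) = 0.03668.
z* for 98% confidence is 2.326, so the margin of error is 2.326 × 0.03668 = 0.08532.
Point estimate p̂₁ − p̂₂ = 0.4364 − 0.5738 = -0.1374.
-0.1374 ± 0.08532 → (-0.223, -0.052).

(-0.223, -0.052)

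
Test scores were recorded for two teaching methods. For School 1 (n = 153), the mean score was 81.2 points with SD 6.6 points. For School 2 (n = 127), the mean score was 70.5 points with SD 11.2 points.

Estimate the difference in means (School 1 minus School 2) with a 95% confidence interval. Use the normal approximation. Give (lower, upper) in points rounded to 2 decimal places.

Standard errors of each mean: 6.6/√153 = 0.5336 and 11.2/√127 = 0.9938.
SE(x̄₁ − x̄₂) = √(0.5336² + 0.9938²) = 1.1280 for independent samples with unequal variances.
With z* = 1.960, the margin is 1.960 × 1.1280 = 2.2109.
x̄₁ − x̄₂ = 81.2 − 70.5 = 10.7000; the interval is 10.7000 ± 2.2109 = (8.49, 12.91).

(8.49, 12.91)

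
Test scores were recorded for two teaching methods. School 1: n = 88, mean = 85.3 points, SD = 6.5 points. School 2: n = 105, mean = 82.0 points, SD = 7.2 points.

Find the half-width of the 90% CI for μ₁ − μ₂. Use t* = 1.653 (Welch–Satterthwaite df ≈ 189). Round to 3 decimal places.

Per-group SEs: s₁/√n₁ = 6.5/√88 = 0.6929, s₂/√n₂ = 7.2/√105 = 0.7026.
Unpooled SE of the difference: √(0.48011041 + 0.49364676) = 0.9868.
Margin of error = t* · SE = 1.653 × 0.9868 = 1.6312.

1.631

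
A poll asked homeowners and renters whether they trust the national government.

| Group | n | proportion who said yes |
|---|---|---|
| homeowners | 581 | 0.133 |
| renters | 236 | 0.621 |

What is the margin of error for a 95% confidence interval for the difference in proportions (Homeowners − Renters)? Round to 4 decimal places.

Each SE is √(p̂(1−p̂)/n): √(0.1330·0.8670/581) = 0.01409 and √(0.6210·0.3790/236) = 0.03158.
SE(p̂₁ − p̂₂) = √(SE₁² + SE₂²) = √(0.0001985281 + 0.0009972964) = 0.03458, since the two samples are independent.
At 95% confidence z* = 1.960; margin = 1.960 × 0.03458 = 0.06778.

0.0678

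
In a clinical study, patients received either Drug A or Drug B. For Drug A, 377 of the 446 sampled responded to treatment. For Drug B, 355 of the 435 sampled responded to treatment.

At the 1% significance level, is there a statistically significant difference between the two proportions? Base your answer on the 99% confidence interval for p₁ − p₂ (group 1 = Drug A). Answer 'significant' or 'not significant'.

p̂₁ = 377/446 = 0.8453 and p̂₂ = 355/435 = 0.8161.
SE₁ = √(p̂₁(1−p̂₁)/n₁) = √(0.8453·0.1547/446) = 0.01712; SE₂ = √(0.8161·0.1839/435) = 0.01857.
Independent samples: SE of the difference = √(SE₁² + SE₂²) = √(0.0002930944 + 0.0003448449) = 0.02526.
z* for 99% confidence is 2.576, so the margin of error is 2.576 × 0.02526 = 0.06507.
Point estimate p̂₁ − p̂₂ = 0.8453 − 0.8161 = 0.0292.
0.0292 ± 0.06507 → (-0.03587, 0.09427).
The interval (-0.03587, 0.09427) contains 0, so the difference is not significant.

not significant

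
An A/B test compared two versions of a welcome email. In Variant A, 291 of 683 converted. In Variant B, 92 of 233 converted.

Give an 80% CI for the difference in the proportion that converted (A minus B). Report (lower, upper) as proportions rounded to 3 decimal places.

(-0.016, 0.079)

p̂₁ = 291/683 = 0.4261 and p̂₂ = 92/233 = 0.3948.
SE₁ = √(p̂₁(1−p̂₁)/n₁) = √(0.4261·0.5739/683) = 0.01892; SE₂ = √(0.3948·0.6052/233) = 0.03202.
Independent samples: SE of the difference = √(SE₁² + SE₂²) = √(0.0003579664 + 0.0010252804) = 0.03719.
z* for 80% confidence is 1.282, so the margin of error is 1.282 × 0.03719 = 0.04768.
Point estimate p̂₁ − p̂₂ = 0.4261 − 0.3948 = 0.0313.
0.0313 ± 0.04768 → (-0.016, 0.079).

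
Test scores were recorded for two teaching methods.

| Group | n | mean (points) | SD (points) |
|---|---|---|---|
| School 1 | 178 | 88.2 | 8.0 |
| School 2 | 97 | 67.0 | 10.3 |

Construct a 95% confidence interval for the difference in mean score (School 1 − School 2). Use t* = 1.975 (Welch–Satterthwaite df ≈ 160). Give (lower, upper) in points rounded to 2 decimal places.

Per-group SEs: s₁/√n₁ = 8.0/√178 = 0.5996, s₂/√n₂ = 10.3/√97 = 1.0458.
Unpooled SE of the difference: √(0.35952016 + 1.09369764) = 1.2055.
Margin of error = t* · SE = 1.975 × 1.2055 = 2.3809.
x̄₁ − x̄₂ = 88.2 − 67.0 = 21.2000.
CI: 21.2000 ± 2.3809 = (18.82, 23.58).

(18.82, 23.58)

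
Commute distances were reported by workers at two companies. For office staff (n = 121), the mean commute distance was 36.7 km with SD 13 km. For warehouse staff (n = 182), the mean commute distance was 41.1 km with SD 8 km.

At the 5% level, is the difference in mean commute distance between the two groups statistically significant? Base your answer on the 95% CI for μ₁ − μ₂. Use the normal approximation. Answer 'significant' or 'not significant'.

SE₁ = s₁/√n₁ = 13/√121 = 1.1818; SE₂ = 8/√182 = 0.5930.
Independent samples, unequal variances: SE_diff = √(SE₁² + SE₂²) = √(1.39665124 + 0.351649) = 1.3222.
z* = 1.960, so margin of error = 1.960 × 1.3222 = 2.5915.
Difference in means = 36.7 − 41.1 = -4.4000.
-4.4000 ± 2.5915 → (-6.9915, -1.8085).
The interval (-6.9915, -1.8085) does not contain 0, so the difference is significant.

significant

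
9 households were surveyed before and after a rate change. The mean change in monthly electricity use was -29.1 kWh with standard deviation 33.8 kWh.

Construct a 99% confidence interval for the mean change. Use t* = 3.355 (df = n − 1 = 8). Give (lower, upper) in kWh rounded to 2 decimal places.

(-66.90, 8.70)

Paired design: SE = s_d/√n = 33.8/√9 = 11.2667.
t* = 3.355; margin of error = 3.355 × 11.2667 = 37.7998.
-29.1 ± 37.7998 → (-66.90, 8.70).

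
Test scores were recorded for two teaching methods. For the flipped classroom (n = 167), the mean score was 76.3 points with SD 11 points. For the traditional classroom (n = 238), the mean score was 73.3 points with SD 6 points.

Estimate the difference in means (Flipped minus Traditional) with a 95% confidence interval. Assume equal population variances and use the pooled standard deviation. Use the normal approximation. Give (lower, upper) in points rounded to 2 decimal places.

s_p = √[((n₁−1)s₁² + (n₂−1)s₂²)/(n₁+n₂−2)] = √[(166·11² + 237·6²)/403] = 8.4269.
SE = 8.4269·√(1/167 + 1/238) = 0.8506.
With z* = 1.960, margin = 1.960 × 0.8506 = 1.6672.
x̄₁ − x̄₂ = 76.3 − 73.3 = 3.0000; interval 3.0000 ± 1.6672 = (1.33, 4.67).

(1.33, 4.67)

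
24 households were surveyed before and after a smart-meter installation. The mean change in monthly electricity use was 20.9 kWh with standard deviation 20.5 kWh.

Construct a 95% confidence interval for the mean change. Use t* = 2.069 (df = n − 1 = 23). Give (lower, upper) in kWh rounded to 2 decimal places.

This is a matched-pairs design, so SE = s_d/√n = 20.5/√24 = 4.1845.
Margin = 2.069 × 4.1845 = 8.6577; the interval is 20.9 ± 8.6577 = (12.24, 29.56).

(12.24, 29.56)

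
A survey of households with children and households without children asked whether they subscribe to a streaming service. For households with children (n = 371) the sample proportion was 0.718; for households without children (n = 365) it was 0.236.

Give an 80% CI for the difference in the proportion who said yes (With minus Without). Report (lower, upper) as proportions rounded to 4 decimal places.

SE₁ = √(p̂₁(1−p̂₁)/n₁) = √(0.7180·0.2820/371) = 0.02336; SE₂ = √(0.2360·0.7640/365) = 0.02223.
Independent samples: SE of the difference = √(SE₁² + SE₂²) = √(0.0005456896 + 0.0004941729) = 0.03225.
z* for 80% confidence is 1.282, so the margin of error is 1.282 × 0.03225 = 0.04134.
Point estimate p̂₁ − p̂₂ = 0.7180 − 0.2360 = 0.4820.
0.4820 ± 0.04134 → (0.4407, 0.5233).

(0.4407, 0.5233)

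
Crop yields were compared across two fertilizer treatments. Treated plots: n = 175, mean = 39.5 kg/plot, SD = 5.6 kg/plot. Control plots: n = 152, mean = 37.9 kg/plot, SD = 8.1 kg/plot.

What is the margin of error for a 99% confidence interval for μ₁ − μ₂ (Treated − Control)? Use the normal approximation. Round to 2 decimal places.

2.01

Per-group SEs: s₁/√n₁ = 5.6/√175 = 0.4233, s₂/√n₂ = 8.1/√152 = 0.6570.
Unpooled SE of the difference: √(0.17918289 + 0.431649) = 0.7816.
Margin of error = z* · SE = 2.576 × 0.7816 = 2.0134.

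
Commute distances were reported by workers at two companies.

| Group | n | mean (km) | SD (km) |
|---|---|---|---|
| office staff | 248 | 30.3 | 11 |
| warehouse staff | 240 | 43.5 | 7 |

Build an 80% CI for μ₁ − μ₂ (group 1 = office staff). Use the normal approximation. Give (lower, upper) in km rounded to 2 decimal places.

SE₁ = s₁/√n₁ = 11/√248 = 0.6985; SE₂ = 7/√240 = 0.4518.
Independent samples, unequal variances: SE_diff = √(SE₁² + SE₂²) = √(0.48790225 + 0.20412324) = 0.8319.
z* = 1.282, so margin of error = 1.282 × 0.8319 = 1.0665.
Difference in means = 30.3 − 43.5 = -13.2000.
-13.2000 ± 1.0665 → (-14.27, -12.13).

(-14.27, -12.13)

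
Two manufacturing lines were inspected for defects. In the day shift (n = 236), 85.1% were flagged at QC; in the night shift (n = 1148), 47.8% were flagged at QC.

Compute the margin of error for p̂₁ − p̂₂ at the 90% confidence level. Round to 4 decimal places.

0.0452

SE₁ = √(p̂₁(1−p̂₁)/n₁) = √(0.8510·0.1490/236) = 0.02318; SE₂ = √(0.4780·0.5220/1148) = 0.01474.
Independent samples: SE of the difference = √(SE₁² + SE₂²) = √(0.0005373124 + 0.0002172676) = 0.02747.
z* for 90% confidence is 1.645, so the margin of error is 1.645 × 0.02747 = 0.04519.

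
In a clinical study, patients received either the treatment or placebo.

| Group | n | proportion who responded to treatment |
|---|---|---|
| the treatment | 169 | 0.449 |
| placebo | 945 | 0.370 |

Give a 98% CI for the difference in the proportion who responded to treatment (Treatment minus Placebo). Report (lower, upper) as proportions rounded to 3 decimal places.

(-0.017, 0.175)

SE₁ = √(p̂₁(1−p̂₁)/n₁) = √(0.4490·0.5510/169) = 0.03826; SE₂ = √(0.3700·0.6300/945) = 0.01571.
Independent samples: SE of the difference = √(SE₁² + SE₂²) = √(0.0014638276 + 0.0002468041) = 0.04136.
z* for 98% confidence is 2.326, so the margin of error is 2.326 × 0.04136 = 0.09620.
Point estimate p̂₁ − p̂₂ = 0.4490 − 0.3700 = 0.0790.
0.0790 ± 0.09620 → (-0.017, 0.175).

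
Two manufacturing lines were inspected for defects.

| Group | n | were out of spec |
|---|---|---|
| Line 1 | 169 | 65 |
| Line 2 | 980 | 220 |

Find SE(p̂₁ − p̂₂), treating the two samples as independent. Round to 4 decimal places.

0.0397

First, p̂₁ = 65/169 = 0.3846; p̂₂ = 220/980 = 0.2245.
The two standard errors are √(0.3846×0.6154/169) = 0.03742 and √(0.2245×0.7755/980) = 0.01333.
Because the samples are independent, SE_diff = √(0.03742² + 0.01333²) = 0.03972.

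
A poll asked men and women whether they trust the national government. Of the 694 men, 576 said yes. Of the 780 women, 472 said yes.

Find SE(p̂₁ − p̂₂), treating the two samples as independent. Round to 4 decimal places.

0.0226

Sample proportions: 576/694 = 0.8300, 472/780 = 0.6051.
Each SE is √(p̂(1−p̂)/n): √(0.8300·0.1700/694) = 0.01426 and √(0.6051·0.3949/780) = 0.01750.
SE(p̂₁ − p̂₂) = √(SE₁² + SE₂²) = √(0.0002033476 + 0.00030625) = 0.02257, since the two samples are independent.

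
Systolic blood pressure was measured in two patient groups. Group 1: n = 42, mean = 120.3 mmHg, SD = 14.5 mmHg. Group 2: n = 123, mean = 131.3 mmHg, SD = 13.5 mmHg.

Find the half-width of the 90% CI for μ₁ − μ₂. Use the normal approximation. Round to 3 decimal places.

4.190

Per-group SEs: s₁/√n₁ = 14.5/√42 = 2.2374, s₂/√n₂ = 13.5/√123 = 1.2173.
Unpooled SE of the difference: √(5.00595876 + 1.48181929) = 2.5471.
Margin of error = z* · SE = 1.645 × 2.5471 = 4.1900.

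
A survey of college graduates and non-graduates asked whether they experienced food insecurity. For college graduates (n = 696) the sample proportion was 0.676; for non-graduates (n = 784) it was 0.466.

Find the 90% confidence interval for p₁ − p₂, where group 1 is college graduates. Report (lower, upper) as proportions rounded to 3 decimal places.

(0.169, 0.251)

SE₁ = √(p̂₁(1−p̂₁)/n₁) = √(0.6760·0.3240/696) = 0.01774; SE₂ = √(0.4660·0.5340/784) = 0.01782.
Independent samples: SE of the difference = √(SE₁² + SE₂²) = √(0.0003147076 + 0.0003175524) = 0.02514.
z* for 90% confidence is 1.645, so the margin of error is 1.645 × 0.02514 = 0.04136.
Point estimate p̂₁ − p̂₂ = 0.6760 − 0.4660 = 0.2100.
0.2100 ± 0.04136 → (0.169, 0.251).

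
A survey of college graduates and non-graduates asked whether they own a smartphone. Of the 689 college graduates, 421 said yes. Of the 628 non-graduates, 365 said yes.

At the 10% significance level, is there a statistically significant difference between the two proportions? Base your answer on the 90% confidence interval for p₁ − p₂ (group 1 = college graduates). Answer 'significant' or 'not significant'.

not significant

p̂₁ = 421/689 = 0.6110 and p̂₂ = 365/628 = 0.5812.
SE₁ = √(p̂₁(1−p̂₁)/n₁) = √(0.6110·0.3890/689) = 0.01857; SE₂ = √(0.5812·0.4188/628) = 0.01969.
Independent samples: SE of the difference = √(SE₁² + SE₂²) = √(0.0003448449 + 0.0003876961) = 0.02707.
z* for 90% confidence is 1.645, so the margin of error is 1.645 × 0.02707 = 0.04453.
Point estimate p̂₁ − p̂₂ = 0.6110 − 0.5812 = 0.0298.
0.0298 ± 0.04453 → (-0.01473, 0.07433).
The interval (-0.01473, 0.07433) contains 0, so the difference is not significant.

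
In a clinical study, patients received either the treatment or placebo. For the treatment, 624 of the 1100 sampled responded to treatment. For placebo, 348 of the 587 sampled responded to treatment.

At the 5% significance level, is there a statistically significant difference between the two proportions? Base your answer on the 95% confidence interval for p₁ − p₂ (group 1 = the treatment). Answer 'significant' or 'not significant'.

p̂₁ = 624/1100 = 0.5673 and p̂₂ = 348/587 = 0.5928.
SE₁ = √(p̂₁(1−p̂₁)/n₁) = √(0.5673·0.4327/1100) = 0.01494; SE₂ = √(0.5928·0.4072/587) = 0.02028.
Independent samples: SE of the difference = √(SE₁² + SE₂²) = √(0.0002232036 + 0.0004112784) = 0.02519.
z* for 95% confidence is 1.960, so the margin of error is 1.960 × 0.02519 = 0.04937.
Point estimate p̂₁ − p̂₂ = 0.5673 − 0.5928 = -0.0255.
-0.0255 ± 0.04937 → (-0.07487, 0.02387).
The interval (-0.07487, 0.02387) contains 0, so the difference is not significant.

not significant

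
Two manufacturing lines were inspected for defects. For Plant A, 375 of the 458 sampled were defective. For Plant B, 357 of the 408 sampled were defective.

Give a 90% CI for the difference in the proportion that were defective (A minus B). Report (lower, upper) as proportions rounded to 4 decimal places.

(-0.0962, -0.0162)

p̂₁ = 375/458 = 0.8188 and p̂₂ = 357/408 = 0.8750.
SE₁ = √(p̂₁(1−p̂₁)/n₁) = √(0.8188·0.1812/458) = 0.01800; SE₂ = √(0.8750·0.1250/408) = 0.01637.
Independent samples: SE of the difference = √(SE₁² + SE₂²) = √(0.000324 + 0.0002679769) = 0.02433.
z* for 90% confidence is 1.645, so the margin of error is 1.645 × 0.02433 = 0.04002.
Point estimate p̂₁ − p̂₂ = 0.8188 − 0.8750 = -0.0562.
-0.0562 ± 0.04002 → (-0.0962, -0.0162).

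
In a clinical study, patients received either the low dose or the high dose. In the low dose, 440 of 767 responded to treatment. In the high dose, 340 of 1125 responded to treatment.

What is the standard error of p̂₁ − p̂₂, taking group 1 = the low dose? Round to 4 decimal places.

0.0225

Sample proportions: 440/767 = 0.5737, 340/1125 = 0.3022.
Each SE is √(p̂(1−p̂)/n): √(0.5737·0.4263/767) = 0.01786 and √(0.3022·0.6978/1125) = 0.01369.
SE(p̂₁ − p̂₂) = √(SE₁² + SE₂²) = √(0.0003189796 + 0.0001874161) = 0.02250, since the two samples are independent.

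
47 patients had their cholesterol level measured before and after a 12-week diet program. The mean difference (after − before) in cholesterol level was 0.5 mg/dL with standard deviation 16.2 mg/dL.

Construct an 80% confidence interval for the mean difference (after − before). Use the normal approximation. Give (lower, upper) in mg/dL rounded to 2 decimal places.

This is a matched-pairs design, so SE = s_d/√n = 16.2/√47 = 2.3630.
Margin = 1.282 × 2.3630 = 3.0294; the interval is 0.5 ± 3.0294 = (-2.53, 3.53).

(-2.53, 3.53)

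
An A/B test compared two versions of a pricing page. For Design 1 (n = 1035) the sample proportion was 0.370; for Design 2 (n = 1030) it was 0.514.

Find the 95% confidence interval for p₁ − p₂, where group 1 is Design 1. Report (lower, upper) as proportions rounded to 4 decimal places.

SE₁ = √(p̂₁(1−p̂₁)/n₁) = √(0.3700·0.6300/1035) = 0.01501; SE₂ = √(0.5140·0.4860/1030) = 0.01557.
Independent samples: SE of the difference = √(SE₁² + SE₂²) = √(0.0002253001 + 0.0002424249) = 0.02163.
z* for 95% confidence is 1.960, so the margin of error is 1.960 × 0.02163 = 0.04239.
Point estimate p̂₁ − p̂₂ = 0.3700 − 0.5140 = -0.1440.
-0.1440 ± 0.04239 → (-0.1864, -0.1016).

(-0.1864, -0.1016)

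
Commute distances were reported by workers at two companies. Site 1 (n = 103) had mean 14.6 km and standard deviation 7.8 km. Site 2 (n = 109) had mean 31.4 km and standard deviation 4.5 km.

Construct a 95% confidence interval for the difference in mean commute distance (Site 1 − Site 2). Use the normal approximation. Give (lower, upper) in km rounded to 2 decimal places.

SE₁ = s₁/√n₁ = 7.8/√103 = 0.7686; SE₂ = 4.5/√109 = 0.4310.
Independent samples, unequal variances: SE_diff = √(SE₁² + SE₂²) = √(0.59074596 + 0.185761) = 0.8812.
z* = 1.960, so margin of error = 1.960 × 0.8812 = 1.7272.
Difference in means = 14.6 − 31.4 = -16.8000.
-16.8000 ± 1.7272 → (-18.53, -15.07).

(-18.53, -15.07)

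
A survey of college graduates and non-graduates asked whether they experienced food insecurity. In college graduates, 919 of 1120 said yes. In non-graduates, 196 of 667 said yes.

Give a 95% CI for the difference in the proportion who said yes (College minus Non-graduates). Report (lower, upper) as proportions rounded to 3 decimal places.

(0.485, 0.568)

First, p̂₁ = 919/1120 = 0.8205; p̂₂ = 196/667 = 0.2939.
The two standard errors are √(0.8205×0.1795/1120) = 0.01147 and √(0.2939×0.7061/667) = 0.01764.
Because the samples are independent, SE_diff = √(0.01147² + 0.01764²) = 0.02104.
Using z* = 1.960 for 95%, ME = 1.960 × 0.02104 = 0.04124.
p̂₁ − p̂₂ = 0.5266; interval 0.5266 ± 0.04124 gives (0.485, 0.568).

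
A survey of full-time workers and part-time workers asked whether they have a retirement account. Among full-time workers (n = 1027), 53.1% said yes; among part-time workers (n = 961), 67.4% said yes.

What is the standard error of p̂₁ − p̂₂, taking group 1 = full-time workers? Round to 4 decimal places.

The two standard errors are √(0.5310×0.4690/1027) = 0.01557 and √(0.6740×0.3260/961) = 0.01512.
Because the samples are independent, SE_diff = √(0.01557² + 0.01512²) = 0.02170.

0.0217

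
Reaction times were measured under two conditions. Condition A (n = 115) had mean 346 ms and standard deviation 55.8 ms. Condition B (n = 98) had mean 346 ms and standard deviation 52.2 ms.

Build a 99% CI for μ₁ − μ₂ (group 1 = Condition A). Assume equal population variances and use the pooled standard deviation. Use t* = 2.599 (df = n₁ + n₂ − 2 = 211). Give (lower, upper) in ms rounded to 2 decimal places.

s_p = √[((n₁−1)s₁² + (n₂−1)s₂²)/(n₁+n₂−2)] = √[(114·55.8² + 97·52.2²)/211] = 54.1747.
SE = 54.1747·√(1/115 + 1/98) = 7.4477.
With t* = 2.599, margin = 2.599 × 7.4477 = 19.3566.
x̄₁ − x̄₂ = 346 − 346 = 0.0000; interval 0.0000 ± 19.3566 = (-19.36, 19.36).

(-19.36, 19.36)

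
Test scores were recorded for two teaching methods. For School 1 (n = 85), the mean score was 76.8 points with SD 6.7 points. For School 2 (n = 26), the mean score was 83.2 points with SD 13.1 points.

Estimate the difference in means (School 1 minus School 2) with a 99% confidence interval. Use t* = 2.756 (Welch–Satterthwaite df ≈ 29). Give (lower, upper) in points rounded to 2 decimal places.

(-13.76, 0.96)

Standard errors of each mean: 6.7/√85 = 0.7267 and 13.1/√26 = 2.5691.
SE(x̄₁ − x̄₂) = √(0.7267² + 2.5691²) = 2.6699 for independent samples with unequal variances.
With t* = 2.756, the margin is 2.756 × 2.6699 = 7.3582.
x̄₁ − x̄₂ = 76.8 − 83.2 = -6.4000; the interval is -6.4000 ± 7.3582 = (-13.76, 0.96).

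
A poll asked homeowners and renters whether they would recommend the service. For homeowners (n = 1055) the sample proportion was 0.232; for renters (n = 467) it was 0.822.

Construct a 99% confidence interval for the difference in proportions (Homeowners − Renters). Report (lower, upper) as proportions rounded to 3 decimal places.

SE₁ = √(p̂₁(1−p̂₁)/n₁) = √(0.2320·0.7680/1055) = 0.01300; SE₂ = √(0.8220·0.1780/467) = 0.01770.
Independent samples: SE of the difference = √(SE₁² + SE₂²) = √(0.000169 + 0.00031329) = 0.02196.
z* for 99% confidence is 2.576, so the margin of error is 2.576 × 0.02196 = 0.05657.
Point estimate p̂₁ − p̂₂ = 0.2320 − 0.8220 = -0.5900.
-0.5900 ± 0.05657 → (-0.647, -0.533).

(-0.647, -0.533)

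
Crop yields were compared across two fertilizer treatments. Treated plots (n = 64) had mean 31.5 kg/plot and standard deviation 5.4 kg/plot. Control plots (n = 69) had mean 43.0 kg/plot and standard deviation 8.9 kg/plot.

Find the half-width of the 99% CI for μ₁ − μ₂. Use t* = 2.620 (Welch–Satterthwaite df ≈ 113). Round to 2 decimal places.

Standard errors of each mean: 5.4/√64 = 0.6750 and 8.9/√69 = 1.0714.
SE(x̄₁ − x̄₂) = √(0.6750² + 1.0714²) = 1.2663 for independent samples with unequal variances.
With t* = 2.620, the margin is 2.620 × 1.2663 = 3.3177.

3.32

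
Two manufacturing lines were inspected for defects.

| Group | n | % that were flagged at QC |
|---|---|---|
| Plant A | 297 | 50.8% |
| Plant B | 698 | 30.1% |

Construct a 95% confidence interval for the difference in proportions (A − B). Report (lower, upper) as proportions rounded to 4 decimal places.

(0.1407, 0.2733)

SE₁ = √(p̂₁(1−p̂₁)/n₁) = √(0.5080·0.4920/297) = 0.02901; SE₂ = √(0.3010·0.6990/698) = 0.01736.
Independent samples: SE of the difference = √(SE₁² + SE₂²) = √(0.0008415801 + 0.0003013696) = 0.03381.
z* for 95% confidence is 1.960, so the margin of error is 1.960 × 0.03381 = 0.06627.
Point estimate p̂₁ − p̂₂ = 0.5080 − 0.3010 = 0.2070.
0.2070 ± 0.06627 → (0.1407, 0.2733).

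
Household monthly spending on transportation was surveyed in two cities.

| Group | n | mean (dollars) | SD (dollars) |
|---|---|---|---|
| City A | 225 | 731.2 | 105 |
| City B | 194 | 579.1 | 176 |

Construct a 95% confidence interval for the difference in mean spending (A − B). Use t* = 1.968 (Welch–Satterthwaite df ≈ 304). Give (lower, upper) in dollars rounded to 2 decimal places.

(123.67, 180.53)

SE₁ = s₁/√n₁ = 105/√225 = 7.0000; SE₂ = 176/√194 = 12.6361.
Independent samples, unequal variances: SE_diff = √(SE₁² + SE₂²) = √(49.0 + 159.67102321) = 14.4454.
t* = 1.968, so margin of error = 1.968 × 14.4454 = 28.4285.
Difference in means = 731.2 − 579.1 = 152.1000.
152.1000 ± 28.4285 → (123.67, 180.53).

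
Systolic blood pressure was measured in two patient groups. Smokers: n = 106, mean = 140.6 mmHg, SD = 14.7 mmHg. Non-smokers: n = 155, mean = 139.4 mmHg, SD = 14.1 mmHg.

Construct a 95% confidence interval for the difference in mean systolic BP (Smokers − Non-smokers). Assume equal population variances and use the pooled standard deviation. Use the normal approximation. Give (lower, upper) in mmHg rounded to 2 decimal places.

Pooled variance s_p² = [105·14.7² + 154·14.1²] / (106+155−2) = 205.8154, so s_p = 14.3463.
SE_diff = s_p·√(1/n₁ + 1/n₂) = 14.3463·√(1/106 + 1/155) = 1.8082.
z* = 1.960; margin = 1.960 × 1.8082 = 3.5441.
Difference = 140.6 − 139.4 = 1.2000.
1.2000 ± 3.5441 → (-2.34, 4.74).

(-2.34, 4.74)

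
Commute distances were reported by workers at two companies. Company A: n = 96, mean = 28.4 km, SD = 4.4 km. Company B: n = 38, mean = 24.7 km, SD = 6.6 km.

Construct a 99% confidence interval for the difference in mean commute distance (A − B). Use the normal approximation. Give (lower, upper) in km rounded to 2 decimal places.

Per-group SEs: s₁/√n₁ = 4.4/√96 = 0.4491, s₂/√n₂ = 6.6/√38 = 1.0707.
Unpooled SE of the difference: √(0.20169081 + 1.14639849) = 1.1611.
Margin of error = z* · SE = 2.576 × 1.1611 = 2.9910.
x̄₁ − x̄₂ = 28.4 − 24.7 = 3.7000.
CI: 3.7000 ± 2.9910 = (0.71, 6.69).

(0.71, 6.69)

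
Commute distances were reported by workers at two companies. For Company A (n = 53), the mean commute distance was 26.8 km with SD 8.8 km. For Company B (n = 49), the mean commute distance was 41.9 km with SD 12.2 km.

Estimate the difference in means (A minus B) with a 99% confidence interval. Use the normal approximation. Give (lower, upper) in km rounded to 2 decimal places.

SE₁ = s₁/√n₁ = 8.8/√53 = 1.2088; SE₂ = 12.2/√49 = 1.7429.
Independent samples, unequal variances: SE_diff = √(SE₁² + SE₂²) = √(1.46119744 + 3.03770041) = 2.1211.
z* = 2.576, so margin of error = 2.576 × 2.1211 = 5.4640.
Difference in means = 26.8 − 41.9 = -15.1000.
-15.1000 ± 5.4640 → (-20.56, -9.64).

(-20.56, -9.64)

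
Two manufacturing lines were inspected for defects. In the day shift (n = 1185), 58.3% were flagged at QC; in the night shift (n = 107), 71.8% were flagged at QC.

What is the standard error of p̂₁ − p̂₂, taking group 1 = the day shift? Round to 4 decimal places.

0.0458

SE₁ = √(p̂₁(1−p̂₁)/n₁) = √(0.5830·0.4170/1185) = 0.01432; SE₂ = √(0.7180·0.2820/107) = 0.04350.
Independent samples: SE of the difference = √(SE₁² + SE₂²) = √(0.0002050624 + 0.00189225) = 0.04580.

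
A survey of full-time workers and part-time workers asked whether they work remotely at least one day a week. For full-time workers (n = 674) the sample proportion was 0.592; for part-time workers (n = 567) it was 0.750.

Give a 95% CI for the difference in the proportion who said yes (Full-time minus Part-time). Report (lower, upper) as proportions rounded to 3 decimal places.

(-0.209, -0.107)

SE₁ = √(p̂₁(1−p̂₁)/n₁) = √(0.5920·0.4080/674) = 0.01893; SE₂ = √(0.7500·0.2500/567) = 0.01818.
Independent samples: SE of the difference = √(SE₁² + SE₂²) = √(0.0003583449 + 0.0003305124) = 0.02625.
z* for 95% confidence is 1.960, so the margin of error is 1.960 × 0.02625 = 0.05145.
Point estimate p̂₁ − p̂₂ = 0.5920 − 0.7500 = -0.1580.
-0.1580 ± 0.05145 → (-0.209, -0.107).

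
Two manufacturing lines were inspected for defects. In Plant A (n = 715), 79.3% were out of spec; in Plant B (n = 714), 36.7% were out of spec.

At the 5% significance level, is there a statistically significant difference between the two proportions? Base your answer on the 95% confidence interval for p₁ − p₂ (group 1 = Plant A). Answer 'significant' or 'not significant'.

significant

The two standard errors are √(0.7930×0.2070/715) = 0.01515 and √(0.3670×0.6330/714) = 0.01804.
Because the samples are independent, SE_diff = √(0.01515² + 0.01804²) = 0.02356.
Using z* = 1.960 for 95%, ME = 1.960 × 0.02356 = 0.04618.
p̂₁ − p̂₂ = 0.4260; interval 0.4260 ± 0.04618 gives (0.37982, 0.47218).
The interval (0.37982, 0.47218) does not contain 0, so the difference is significant.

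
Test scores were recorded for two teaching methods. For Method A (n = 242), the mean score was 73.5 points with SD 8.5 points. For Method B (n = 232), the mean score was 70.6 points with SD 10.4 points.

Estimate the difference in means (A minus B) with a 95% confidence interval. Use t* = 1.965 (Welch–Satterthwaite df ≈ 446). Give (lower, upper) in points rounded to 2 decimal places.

Per-group SEs: s₁/√n₁ = 8.5/√242 = 0.5464, s₂/√n₂ = 10.4/√232 = 0.6828.
Unpooled SE of the difference: √(0.29855296 + 0.46621584) = 0.8745.
Margin of error = t* · SE = 1.965 × 0.8745 = 1.7184.
x̄₁ − x̄₂ = 73.5 − 70.6 = 2.9000.
CI: 2.9000 ± 1.7184 = (1.18, 4.62).

(1.18, 4.62)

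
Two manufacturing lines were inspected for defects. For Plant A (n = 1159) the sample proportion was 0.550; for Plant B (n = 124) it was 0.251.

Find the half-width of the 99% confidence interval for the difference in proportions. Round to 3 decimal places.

0.107

The two standard errors are √(0.5500×0.4500/1159) = 0.01461 and √(0.2510×0.7490/124) = 0.03894.
Because the samples are independent, SE_diff = √(0.01461² + 0.03894²) = 0.04159.
Using z* = 2.576 for 99%, ME = 2.576 × 0.04159 = 0.10714.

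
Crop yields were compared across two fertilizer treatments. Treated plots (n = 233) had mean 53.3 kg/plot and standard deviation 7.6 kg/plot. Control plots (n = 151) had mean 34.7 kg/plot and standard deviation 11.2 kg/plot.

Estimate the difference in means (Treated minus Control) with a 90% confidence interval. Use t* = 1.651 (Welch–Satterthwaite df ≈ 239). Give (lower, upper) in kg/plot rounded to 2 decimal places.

Per-group SEs: s₁/√n₁ = 7.6/√233 = 0.4979, s₂/√n₂ = 11.2/√151 = 0.9114.
Unpooled SE of the difference: √(0.24790441 + 0.83064996) = 1.0385.
Margin of error = t* · SE = 1.651 × 1.0385 = 1.7146.
x̄₁ − x̄₂ = 53.3 − 34.7 = 18.6000.
CI: 18.6000 ± 1.7146 = (16.89, 20.31).

(16.89, 20.31)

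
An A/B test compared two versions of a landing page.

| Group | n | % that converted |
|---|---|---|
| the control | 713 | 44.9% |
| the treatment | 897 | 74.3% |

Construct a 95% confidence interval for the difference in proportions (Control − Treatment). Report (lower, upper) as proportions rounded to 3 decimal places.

Each SE is √(p̂(1−p̂)/n): √(0.4490·0.5510/713) = 0.01863 and √(0.7430·0.2570/897) = 0.01459.
SE(p̂₁ − p̂₂) = √(SE₁² + SE₂²) = √(0.0003470769 + 0.0002128681) = 0.02366, since the two samples are independent.
At 95% confidence z* = 1.960; margin = 1.960 × 0.02366 = 0.04637.
The difference is 0.4490 − 0.7430 = -0.2940, so the interval is -0.2940 ± 0.04637 = (-0.340, -0.248).

(-0.340, -0.248)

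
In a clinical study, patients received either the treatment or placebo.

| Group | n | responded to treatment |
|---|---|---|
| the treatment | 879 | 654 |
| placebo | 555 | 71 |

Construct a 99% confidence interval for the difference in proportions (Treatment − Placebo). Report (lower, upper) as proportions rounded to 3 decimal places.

(0.563, 0.669)

p̂₁ = 654/879 = 0.7440 and p̂₂ = 71/555 = 0.1279.
SE₁ = √(p̂₁(1−p̂₁)/n₁) = √(0.7440·0.2560/879) = 0.01472; SE₂ = √(0.1279·0.8721/555) = 0.01418.
Independent samples: SE of the difference = √(SE₁² + SE₂²) = √(0.0002166784 + 0.0002010724) = 0.02044.
z* for 99% confidence is 2.576, so the margin of error is 2.576 × 0.02044 = 0.05265.
Point estimate p̂₁ − p̂₂ = 0.7440 − 0.1279 = 0.6161.
0.6161 ± 0.05265 → (0.563, 0.669).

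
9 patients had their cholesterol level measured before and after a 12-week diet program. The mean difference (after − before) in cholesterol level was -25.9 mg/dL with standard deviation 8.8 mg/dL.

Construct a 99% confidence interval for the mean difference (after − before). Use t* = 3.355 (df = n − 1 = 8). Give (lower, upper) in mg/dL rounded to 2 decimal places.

This is a matched-pairs design, so SE = s_d/√n = 8.8/√9 = 2.9333.
Margin = 3.355 × 2.9333 = 9.8412; the interval is -25.9 ± 9.8412 = (-35.74, -16.06).

(-35.74, -16.06)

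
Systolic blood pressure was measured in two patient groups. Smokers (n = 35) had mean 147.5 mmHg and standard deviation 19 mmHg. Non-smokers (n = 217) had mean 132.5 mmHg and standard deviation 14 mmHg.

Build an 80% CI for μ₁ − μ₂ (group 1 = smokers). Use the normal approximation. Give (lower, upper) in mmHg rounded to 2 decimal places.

(10.71, 19.29)

Standard errors of each mean: 19/√35 = 3.2116 and 14/√217 = 0.9504.
SE(x̄₁ − x̄₂) = √(3.2116² + 0.9504²) = 3.3493 for independent samples with unequal variances.
With z* = 1.282, the margin is 1.282 × 3.3493 = 4.2938.
x̄₁ − x̄₂ = 147.5 − 132.5 = 15.0000; the interval is 15.0000 ± 4.2938 = (10.71, 19.29).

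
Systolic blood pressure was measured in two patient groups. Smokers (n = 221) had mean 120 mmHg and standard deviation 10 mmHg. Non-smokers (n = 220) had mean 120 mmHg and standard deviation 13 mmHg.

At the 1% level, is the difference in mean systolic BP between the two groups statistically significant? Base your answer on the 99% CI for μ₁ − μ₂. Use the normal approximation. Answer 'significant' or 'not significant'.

not significant

Standard errors of each mean: 10/√221 = 0.6727 and 13/√220 = 0.8765.
SE(x̄₁ − x̄₂) = √(0.6727² + 0.8765²) = 1.1049 for independent samples with unequal variances.
With z* = 2.576, the margin is 2.576 × 1.1049 = 2.8462.
x̄₁ − x̄₂ = 120 − 120 = 0.0000; the interval is 0.0000 ± 2.8462 = (-2.8462, 2.8462).
The interval (-2.8462, 2.8462) contains 0, so the difference is not significant.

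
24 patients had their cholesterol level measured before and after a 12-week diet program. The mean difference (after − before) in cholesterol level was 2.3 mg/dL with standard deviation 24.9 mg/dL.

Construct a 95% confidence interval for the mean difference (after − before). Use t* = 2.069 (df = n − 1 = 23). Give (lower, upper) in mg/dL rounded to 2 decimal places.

Paired design: SE = s_d/√n = 24.9/√24 = 5.0827.
t* = 2.069; margin of error = 2.069 × 5.0827 = 10.5161.
2.3 ± 10.5161 → (-8.22, 12.82).

(-8.22, 12.82)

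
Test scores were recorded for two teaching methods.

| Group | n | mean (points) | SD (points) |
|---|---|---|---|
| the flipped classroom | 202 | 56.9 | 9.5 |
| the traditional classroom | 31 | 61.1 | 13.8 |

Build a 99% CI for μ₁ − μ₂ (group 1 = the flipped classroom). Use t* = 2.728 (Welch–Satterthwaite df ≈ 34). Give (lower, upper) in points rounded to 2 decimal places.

Standard errors of each mean: 9.5/√202 = 0.6684 and 13.8/√31 = 2.4786.
SE(x̄₁ − x̄₂) = √(0.6684² + 2.4786²) = 2.5671 for independent samples with unequal variances.
With t* = 2.728, the margin is 2.728 × 2.5671 = 7.0030.
x̄₁ − x̄₂ = 56.9 − 61.1 = -4.2000; the interval is -4.2000 ± 7.0030 = (-11.20, 2.80).

(-11.20, 2.80)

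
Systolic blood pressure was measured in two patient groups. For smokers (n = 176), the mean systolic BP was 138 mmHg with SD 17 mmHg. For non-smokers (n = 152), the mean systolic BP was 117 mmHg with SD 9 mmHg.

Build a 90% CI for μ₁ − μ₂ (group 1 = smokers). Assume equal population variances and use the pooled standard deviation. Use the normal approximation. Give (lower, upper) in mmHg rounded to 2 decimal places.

s_p = √[((n₁−1)s₁² + (n₂−1)s₂²)/(n₁+n₂−2)] = √[(175·17² + 151·9²)/326] = 13.8801.
SE = 13.8801·√(1/176 + 1/152) = 1.5369.
With z* = 1.645, margin = 1.645 × 1.5369 = 2.5282.
x̄₁ − x̄₂ = 138 − 117 = 21.0000; interval 21.0000 ± 2.5282 = (18.47, 23.53).

(18.47, 23.53)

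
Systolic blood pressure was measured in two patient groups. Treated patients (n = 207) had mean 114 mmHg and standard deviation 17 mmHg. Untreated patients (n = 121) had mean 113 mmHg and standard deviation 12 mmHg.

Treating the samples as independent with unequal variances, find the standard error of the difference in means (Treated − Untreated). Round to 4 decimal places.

1.6082

SE₁ = s₁/√n₁ = 17/√207 = 1.1816; SE₂ = 12/√121 = 1.0909.
Independent samples, unequal variances: SE_diff = √(SE₁² + SE₂²) = √(1.39617856 + 1.19006281) = 1.6082.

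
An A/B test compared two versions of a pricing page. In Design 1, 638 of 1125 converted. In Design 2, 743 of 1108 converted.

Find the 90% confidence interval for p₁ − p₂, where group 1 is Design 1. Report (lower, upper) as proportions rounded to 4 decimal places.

p̂₁ = 638/1125 = 0.5671 and p̂₂ = 743/1108 = 0.6706.
SE₁ = √(p̂₁(1−p̂₁)/n₁) = √(0.5671·0.4329/1125) = 0.01477; SE₂ = √(0.6706·0.3294/1108) = 0.01412.
Independent samples: SE of the difference = √(SE₁² + SE₂²) = √(0.0002181529 + 0.0001993744) = 0.02043.
z* for 90% confidence is 1.645, so the margin of error is 1.645 × 0.02043 = 0.03361.
Point estimate p̂₁ − p̂₂ = 0.5671 − 0.6706 = -0.1035.
-0.1035 ± 0.03361 → (-0.1371, -0.0699).

(-0.1371, -0.0699)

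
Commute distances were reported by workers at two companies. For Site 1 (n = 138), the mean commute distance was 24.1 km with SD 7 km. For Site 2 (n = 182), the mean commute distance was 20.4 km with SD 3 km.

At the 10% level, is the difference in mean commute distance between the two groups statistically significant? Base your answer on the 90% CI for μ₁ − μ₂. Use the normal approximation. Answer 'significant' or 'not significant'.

significant

Per-group SEs: s₁/√n₁ = 7/√138 = 0.5959, s₂/√n₂ = 3/√182 = 0.2224.
Unpooled SE of the difference: √(0.35509681 + 0.04946176) = 0.6360.
Margin of error = z* · SE = 1.645 × 0.6360 = 1.0462.
x̄₁ − x̄₂ = 24.1 − 20.4 = 3.7000.
CI: 3.7000 ± 1.0462 = (2.6538, 4.7462).
The interval (2.6538, 4.7462) does not contain 0, so the difference is significant.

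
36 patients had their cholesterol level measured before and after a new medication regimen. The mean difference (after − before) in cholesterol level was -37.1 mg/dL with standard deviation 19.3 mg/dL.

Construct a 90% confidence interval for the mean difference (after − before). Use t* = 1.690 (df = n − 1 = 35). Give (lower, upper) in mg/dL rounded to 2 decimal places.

(-42.54, -31.66)

This is a matched-pairs design, so SE = s_d/√n = 19.3/√36 = 3.2167.
Margin = 1.690 × 3.2167 = 5.4362; the interval is -37.1 ± 5.4362 = (-42.54, -31.66).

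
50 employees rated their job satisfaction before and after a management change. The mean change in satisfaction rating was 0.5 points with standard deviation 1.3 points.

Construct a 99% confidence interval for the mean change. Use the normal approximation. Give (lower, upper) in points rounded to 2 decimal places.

Paired design: SE = s_d/√n = 1.3/√50 = 0.1838.
z* = 2.576; margin of error = 2.576 × 0.1838 = 0.4735.
0.5 ± 0.4735 → (0.03, 0.97).

(0.03, 0.97)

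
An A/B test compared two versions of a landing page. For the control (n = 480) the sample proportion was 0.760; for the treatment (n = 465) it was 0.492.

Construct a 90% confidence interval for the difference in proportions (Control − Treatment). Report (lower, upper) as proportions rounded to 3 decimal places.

(0.218, 0.318)

Each SE is √(p̂(1−p̂)/n): √(0.7600·0.2400/480) = 0.01949 and √(0.4920·0.5080/465) = 0.02318.
SE(p̂₁ − p̂₂) = √(SE₁² + SE₂²) = √(0.0003798601 + 0.0005373124) = 0.03028, since the two samples are independent.
At 90% confidence z* = 1.645; margin = 1.645 × 0.03028 = 0.04981.
The difference is 0.7600 − 0.4920 = 0.2680, so the interval is 0.2680 ± 0.04981 = (0.218, 0.318).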